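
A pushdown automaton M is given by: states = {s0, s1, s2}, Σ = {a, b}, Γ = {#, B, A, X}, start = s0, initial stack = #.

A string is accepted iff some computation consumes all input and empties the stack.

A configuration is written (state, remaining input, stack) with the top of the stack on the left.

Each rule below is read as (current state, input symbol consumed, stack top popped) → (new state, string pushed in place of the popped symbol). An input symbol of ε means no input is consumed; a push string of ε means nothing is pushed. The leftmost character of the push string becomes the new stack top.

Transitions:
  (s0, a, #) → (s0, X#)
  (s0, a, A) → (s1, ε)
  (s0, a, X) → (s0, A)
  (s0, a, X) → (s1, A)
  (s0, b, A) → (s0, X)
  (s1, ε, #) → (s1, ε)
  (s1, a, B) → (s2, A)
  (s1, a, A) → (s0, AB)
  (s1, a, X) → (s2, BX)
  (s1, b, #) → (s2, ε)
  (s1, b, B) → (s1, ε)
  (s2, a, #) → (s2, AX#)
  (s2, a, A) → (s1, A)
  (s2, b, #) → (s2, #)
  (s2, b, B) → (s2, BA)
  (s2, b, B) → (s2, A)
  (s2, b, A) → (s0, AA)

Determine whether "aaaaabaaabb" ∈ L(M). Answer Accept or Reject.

Accept

One accepting computation: (s0, aaaaabaaabb, #) ⊢ (s0, aaaabaaabb, X#) ⊢ (s1, aaabaaabb, A#) ⊢ (s0, aabaaabb, AB#) ⊢ (s1, abaaabb, B#) ⊢ (s2, baaabb, A#) ⊢ (s0, aaabb, AA#) ⊢ (s1, aabb, A#) ⊢ (s0, abb, AB#) ⊢ (s1, bb, B#) ⊢ (s1, b, #) ⊢ (s2, ε, ε)
All input consumed and the stack is empty.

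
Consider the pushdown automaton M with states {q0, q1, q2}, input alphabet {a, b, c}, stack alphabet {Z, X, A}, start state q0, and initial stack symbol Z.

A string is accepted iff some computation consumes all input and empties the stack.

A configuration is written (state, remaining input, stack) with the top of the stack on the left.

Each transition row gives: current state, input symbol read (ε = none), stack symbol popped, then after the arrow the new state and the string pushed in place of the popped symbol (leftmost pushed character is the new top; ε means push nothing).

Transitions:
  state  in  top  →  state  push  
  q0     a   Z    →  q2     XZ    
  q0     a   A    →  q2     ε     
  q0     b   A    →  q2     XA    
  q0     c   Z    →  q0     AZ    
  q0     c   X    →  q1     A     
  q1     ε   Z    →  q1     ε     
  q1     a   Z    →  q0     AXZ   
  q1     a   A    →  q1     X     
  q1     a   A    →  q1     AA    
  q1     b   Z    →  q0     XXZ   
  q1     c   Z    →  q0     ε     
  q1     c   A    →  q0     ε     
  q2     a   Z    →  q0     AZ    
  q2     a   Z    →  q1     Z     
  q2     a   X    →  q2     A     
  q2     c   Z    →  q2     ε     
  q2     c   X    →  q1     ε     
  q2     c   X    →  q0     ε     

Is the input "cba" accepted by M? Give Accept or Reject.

Reject

No computation consumes all input and empties the stack.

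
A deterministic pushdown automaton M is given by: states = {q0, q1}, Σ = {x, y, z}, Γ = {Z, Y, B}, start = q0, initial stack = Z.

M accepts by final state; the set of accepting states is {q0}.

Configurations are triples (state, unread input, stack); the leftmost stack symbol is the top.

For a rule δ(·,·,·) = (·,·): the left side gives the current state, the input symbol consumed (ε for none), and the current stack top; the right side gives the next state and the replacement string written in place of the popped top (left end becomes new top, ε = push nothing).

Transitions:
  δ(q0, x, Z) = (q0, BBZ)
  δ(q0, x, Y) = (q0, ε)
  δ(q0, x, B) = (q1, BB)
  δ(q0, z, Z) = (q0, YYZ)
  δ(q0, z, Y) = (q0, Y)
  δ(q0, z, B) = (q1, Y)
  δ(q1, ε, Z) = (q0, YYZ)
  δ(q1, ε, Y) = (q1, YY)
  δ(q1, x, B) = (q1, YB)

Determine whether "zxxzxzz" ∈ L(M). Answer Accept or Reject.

(q0, zxxzxzz, Z) ⊢ (q0, xxzxzz, YYZ) ⊢ (q0, xzxzz, YZ) ⊢ (q0, zxzz, Z) ⊢ (q0, xzz, YYZ) ⊢ (q0, zz, YZ) ⊢ (q0, z, YZ) ⊢ (q0, ε, YZ)
All input consumed; state q0 ∈ F.

Accept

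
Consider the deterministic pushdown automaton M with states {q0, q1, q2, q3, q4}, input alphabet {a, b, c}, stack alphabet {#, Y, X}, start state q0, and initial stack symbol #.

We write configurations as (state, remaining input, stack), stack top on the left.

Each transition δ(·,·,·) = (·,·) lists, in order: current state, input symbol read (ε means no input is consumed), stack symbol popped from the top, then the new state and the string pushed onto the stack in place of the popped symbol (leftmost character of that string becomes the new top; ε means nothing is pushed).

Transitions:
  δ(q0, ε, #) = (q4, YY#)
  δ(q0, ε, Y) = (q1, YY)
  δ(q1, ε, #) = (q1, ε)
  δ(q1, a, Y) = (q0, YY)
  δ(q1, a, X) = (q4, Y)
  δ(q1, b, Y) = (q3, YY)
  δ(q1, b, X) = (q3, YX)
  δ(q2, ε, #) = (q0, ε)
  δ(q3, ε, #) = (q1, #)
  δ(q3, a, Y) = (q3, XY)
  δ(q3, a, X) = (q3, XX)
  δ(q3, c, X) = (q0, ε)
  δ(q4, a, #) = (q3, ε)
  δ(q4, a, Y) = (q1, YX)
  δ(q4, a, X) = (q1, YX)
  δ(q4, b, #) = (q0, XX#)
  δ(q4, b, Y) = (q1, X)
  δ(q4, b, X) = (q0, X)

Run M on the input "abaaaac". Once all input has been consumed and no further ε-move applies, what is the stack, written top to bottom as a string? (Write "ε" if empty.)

(q0, abaaaac, #)
  ε-move, top #: go to q4, push YY# → (q4, abaaaac, YY#)
  read a, top Y: go to q1, push YX → (q1, baaaac, YXY#)
  read b, top Y: go to q3, push YY → (q3, aaaac, YYXY#)
  read a, top Y: go to q3, push XY → (q3, aaac, XYYXY#)
  read a, top X: go to q3, push XX → (q3, aac, XXYYXY#)
  read a, top X: go to q3, push XX → (q3, ac, XXXYYXY#)
  read a, top X: go to q3, push XX → (q3, c, XXXXYYXY#)
  read c, top X: go to q0, push ε → (q0, ε, XXXYYXY#)
All input consumed in state q0 with stack XXXYYXY#.

XXXYYXY#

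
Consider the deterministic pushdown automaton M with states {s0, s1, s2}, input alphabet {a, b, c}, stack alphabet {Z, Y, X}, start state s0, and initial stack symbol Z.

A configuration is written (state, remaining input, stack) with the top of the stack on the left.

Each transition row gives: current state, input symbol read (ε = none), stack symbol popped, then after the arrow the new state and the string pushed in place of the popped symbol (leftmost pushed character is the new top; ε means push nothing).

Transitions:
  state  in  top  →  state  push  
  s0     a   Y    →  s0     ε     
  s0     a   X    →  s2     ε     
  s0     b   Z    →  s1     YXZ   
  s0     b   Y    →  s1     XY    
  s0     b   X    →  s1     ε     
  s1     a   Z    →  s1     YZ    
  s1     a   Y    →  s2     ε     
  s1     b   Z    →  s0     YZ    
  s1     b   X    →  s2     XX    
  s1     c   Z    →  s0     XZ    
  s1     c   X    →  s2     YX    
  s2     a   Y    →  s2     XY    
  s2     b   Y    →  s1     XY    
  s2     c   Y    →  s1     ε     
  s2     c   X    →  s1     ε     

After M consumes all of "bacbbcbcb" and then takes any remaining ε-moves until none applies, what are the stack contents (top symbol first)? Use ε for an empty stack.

XYXYXYZ

(s0, bacbbcbcb, Z)
  read b, top Z: go to s1, push YXZ → (s1, acbbcbcb, YXZ)
  read a, top Y: go to s2, push ε → (s2, cbbcbcb, XZ)
  read c, top X: go to s1, push ε → (s1, bbcbcb, Z)
  read b, top Z: go to s0, push YZ → (s0, bcbcb, YZ)
  read b, top Y: go to s1, push XY → (s1, cbcb, XYZ)
  read c, top X: go to s2, push YX → (s2, bcb, YXYZ)
  read b, top Y: go to s1, push XY → (s1, cb, XYXYZ)
  read c, top X: go to s2, push YX → (s2, b, YXYXYZ)
  read b, top Y: go to s1, push XY → (s1, ε, XYXYXYZ)
All input consumed in state s1 with stack XYXYXYZ.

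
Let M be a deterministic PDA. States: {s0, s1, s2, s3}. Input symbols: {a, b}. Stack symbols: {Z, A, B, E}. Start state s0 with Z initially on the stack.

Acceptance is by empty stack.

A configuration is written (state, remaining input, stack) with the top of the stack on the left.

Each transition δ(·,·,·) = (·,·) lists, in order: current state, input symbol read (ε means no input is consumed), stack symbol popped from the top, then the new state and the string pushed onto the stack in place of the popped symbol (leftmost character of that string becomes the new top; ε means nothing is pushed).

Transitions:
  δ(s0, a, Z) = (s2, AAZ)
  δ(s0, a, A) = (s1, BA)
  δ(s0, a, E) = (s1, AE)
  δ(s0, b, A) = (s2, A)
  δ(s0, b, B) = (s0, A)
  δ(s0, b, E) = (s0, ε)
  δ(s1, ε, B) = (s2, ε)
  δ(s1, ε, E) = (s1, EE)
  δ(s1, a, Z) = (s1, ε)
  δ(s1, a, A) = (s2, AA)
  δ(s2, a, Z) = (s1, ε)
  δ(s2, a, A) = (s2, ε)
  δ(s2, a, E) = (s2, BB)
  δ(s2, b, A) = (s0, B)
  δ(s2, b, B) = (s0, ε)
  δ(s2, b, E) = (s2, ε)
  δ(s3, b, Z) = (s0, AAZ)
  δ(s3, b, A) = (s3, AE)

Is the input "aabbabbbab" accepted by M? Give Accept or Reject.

(s0, aabbabbbab, Z)
  read a, top Z: go to s2, push AAZ → (s2, abbabbbab, AAZ)
  read a, top A: go to s2, push ε → (s2, bbabbbab, AZ)
  read b, top A: go to s0, push B → (s0, babbbab, BZ)
  read b, top B: go to s0, push A → (s0, abbbab, AZ)
  read a, top A: go to s1, push BA → (s1, bbbab, BAZ)
  ε-move, top B: go to s2, push ε → (s2, bbbab, AZ)
  read b, top A: go to s0, push B → (s0, bbab, BZ)
  read b, top B: go to s0, push A → (s0, bab, AZ)
  read b, top A: go to s2, push A → (s2, ab, AZ)
  read a, top A: go to s2, push ε → (s2, b, Z)
No transition applies at (s2, b, Z); input not fully consumed.

Reject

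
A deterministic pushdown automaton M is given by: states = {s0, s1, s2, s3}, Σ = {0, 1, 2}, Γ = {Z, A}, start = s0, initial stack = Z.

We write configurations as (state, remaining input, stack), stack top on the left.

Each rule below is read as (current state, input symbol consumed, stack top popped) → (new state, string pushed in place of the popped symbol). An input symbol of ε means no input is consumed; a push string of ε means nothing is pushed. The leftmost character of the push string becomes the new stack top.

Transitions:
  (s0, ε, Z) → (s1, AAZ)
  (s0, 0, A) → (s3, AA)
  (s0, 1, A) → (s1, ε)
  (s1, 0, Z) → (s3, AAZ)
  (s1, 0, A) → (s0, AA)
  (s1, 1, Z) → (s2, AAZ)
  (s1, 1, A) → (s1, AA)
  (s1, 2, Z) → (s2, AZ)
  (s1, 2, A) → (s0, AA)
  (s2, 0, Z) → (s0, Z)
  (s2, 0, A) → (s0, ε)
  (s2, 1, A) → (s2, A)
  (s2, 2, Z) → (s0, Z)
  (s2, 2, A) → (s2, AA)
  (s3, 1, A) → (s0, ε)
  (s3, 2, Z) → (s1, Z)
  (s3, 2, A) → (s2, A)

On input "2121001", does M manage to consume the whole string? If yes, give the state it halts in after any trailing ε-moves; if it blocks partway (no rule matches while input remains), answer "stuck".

s0

(s0, 2121001, Z)
  ε-move, top Z: go to s1, push AAZ → (s1, 2121001, AAZ)
  read 2, top A: go to s0, push AA → (s0, 121001, AAAZ)
  read 1, top A: go to s1, push ε → (s1, 21001, AAZ)
  read 2, top A: go to s0, push AA → (s0, 1001, AAAZ)
  read 1, top A: go to s1, push ε → (s1, 001, AAZ)
  read 0, top A: go to s0, push AA → (s0, 01, AAAZ)
  read 0, top A: go to s3, push AA → (s3, 1, AAAAZ)
  read 1, top A: go to s0, push ε → (s0, ε, AAAZ)
All input consumed; M is in state s0.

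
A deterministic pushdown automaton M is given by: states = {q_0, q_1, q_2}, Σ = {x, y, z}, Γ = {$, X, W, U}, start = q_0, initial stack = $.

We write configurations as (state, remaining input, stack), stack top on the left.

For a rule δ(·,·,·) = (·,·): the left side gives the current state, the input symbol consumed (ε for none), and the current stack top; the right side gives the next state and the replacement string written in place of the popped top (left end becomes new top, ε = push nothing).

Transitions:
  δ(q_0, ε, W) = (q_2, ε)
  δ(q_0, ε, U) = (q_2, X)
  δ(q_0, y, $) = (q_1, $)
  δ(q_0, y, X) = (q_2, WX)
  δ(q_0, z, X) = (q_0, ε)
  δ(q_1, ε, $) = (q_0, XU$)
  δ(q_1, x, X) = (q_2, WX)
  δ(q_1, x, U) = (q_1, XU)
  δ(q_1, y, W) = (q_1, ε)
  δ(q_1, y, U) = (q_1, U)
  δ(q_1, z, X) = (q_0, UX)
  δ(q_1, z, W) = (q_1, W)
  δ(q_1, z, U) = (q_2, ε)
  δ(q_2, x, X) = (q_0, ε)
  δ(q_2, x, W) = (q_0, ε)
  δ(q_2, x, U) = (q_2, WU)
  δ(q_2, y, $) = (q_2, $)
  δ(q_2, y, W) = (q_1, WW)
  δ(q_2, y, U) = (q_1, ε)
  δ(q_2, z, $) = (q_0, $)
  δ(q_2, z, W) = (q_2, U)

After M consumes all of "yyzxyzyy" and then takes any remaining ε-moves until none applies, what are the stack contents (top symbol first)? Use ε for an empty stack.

UXU$

(q_0, yyzxyzyy, $)
  read y, top $: go to q_1, push $ → (q_1, yzxyzyy, $)
  ε-move, top $: go to q_0, push XU$ → (q_0, yzxyzyy, XU$)
  read y, top X: go to q_2, push WX → (q_2, zxyzyy, WXU$)
  read z, top W: go to q_2, push U → (q_2, xyzyy, UXU$)
  read x, top U: go to q_2, push WU → (q_2, yzyy, WUXU$)
  read y, top W: go to q_1, push WW → (q_1, zyy, WWUXU$)
  read z, top W: go to q_1, push W → (q_1, yy, WWUXU$)
  read y, top W: go to q_1, push ε → (q_1, y, WUXU$)
  read y, top W: go to q_1, push ε → (q_1, ε, UXU$)
All input consumed in state q_1 with stack UXU$.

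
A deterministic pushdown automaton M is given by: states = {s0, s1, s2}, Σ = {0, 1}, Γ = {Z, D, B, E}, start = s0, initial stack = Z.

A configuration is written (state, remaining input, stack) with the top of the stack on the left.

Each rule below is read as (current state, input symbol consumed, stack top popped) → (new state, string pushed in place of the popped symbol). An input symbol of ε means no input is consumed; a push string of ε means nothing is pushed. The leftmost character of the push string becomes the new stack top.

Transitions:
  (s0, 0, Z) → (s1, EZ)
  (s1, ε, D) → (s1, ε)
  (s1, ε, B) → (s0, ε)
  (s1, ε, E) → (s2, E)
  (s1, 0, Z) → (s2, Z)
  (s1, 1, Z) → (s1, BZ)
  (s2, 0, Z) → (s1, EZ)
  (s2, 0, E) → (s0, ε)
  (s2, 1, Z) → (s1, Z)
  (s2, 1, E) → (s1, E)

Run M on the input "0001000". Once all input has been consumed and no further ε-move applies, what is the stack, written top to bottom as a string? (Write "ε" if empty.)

(s0, 0001000, Z) ⊢ (s1, 001000, EZ) ⊢ (s2, 001000, EZ) ⊢ (s0, 01000, Z) ⊢ (s1, 1000, EZ) ⊢ (s2, 1000, EZ) ⊢ (s1, 000, EZ) ⊢ (s2, 000, EZ) ⊢ (s0, 00, Z) ⊢ (s1, 0, EZ) ⊢ (s2, 0, EZ) ⊢ (s0, ε, Z)
All input consumed in state s0 with stack Z.

Z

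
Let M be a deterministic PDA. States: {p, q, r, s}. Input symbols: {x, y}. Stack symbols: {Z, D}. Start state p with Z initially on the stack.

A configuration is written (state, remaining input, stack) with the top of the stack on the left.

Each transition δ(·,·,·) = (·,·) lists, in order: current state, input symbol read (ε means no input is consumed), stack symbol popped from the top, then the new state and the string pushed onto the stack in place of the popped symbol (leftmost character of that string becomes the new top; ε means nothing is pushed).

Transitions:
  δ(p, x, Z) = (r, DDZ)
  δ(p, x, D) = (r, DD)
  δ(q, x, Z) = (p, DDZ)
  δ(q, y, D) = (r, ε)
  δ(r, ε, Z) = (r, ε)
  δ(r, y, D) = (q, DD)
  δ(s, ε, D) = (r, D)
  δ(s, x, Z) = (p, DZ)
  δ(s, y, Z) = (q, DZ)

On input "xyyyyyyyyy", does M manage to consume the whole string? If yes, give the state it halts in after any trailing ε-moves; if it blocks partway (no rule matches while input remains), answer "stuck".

(p, xyyyyyyyyy, Z) ⊢ (r, yyyyyyyyy, DDZ) ⊢ (q, yyyyyyyy, DDDZ) ⊢ (r, yyyyyyy, DDZ) ⊢ (q, yyyyyy, DDDZ) ⊢ (r, yyyyy, DDZ) ⊢ (q, yyyy, DDDZ) ⊢ (r, yyy, DDZ) ⊢ (q, yy, DDDZ) ⊢ (r, y, DDZ) ⊢ (q, ε, DDDZ)
All input consumed; M is in state q.

q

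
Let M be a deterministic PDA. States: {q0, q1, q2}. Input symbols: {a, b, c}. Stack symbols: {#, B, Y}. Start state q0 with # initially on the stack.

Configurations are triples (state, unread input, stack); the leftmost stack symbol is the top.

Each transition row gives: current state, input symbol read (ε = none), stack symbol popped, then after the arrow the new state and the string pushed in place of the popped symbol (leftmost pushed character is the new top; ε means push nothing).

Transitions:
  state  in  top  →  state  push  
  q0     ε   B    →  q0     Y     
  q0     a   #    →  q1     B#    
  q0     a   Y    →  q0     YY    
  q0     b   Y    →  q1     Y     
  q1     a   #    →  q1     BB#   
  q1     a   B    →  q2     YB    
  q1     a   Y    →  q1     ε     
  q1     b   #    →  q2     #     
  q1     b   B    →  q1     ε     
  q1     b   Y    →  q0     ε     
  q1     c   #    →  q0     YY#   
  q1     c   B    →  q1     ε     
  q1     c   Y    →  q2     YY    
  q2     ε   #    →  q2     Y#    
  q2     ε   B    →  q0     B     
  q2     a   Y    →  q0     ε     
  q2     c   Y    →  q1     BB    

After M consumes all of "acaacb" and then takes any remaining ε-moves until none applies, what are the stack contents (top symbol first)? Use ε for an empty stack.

BBB#

(q0, acaacb, #) ⊢ (q1, caacb, B#) ⊢ (q1, aacb, #) ⊢ (q1, acb, BB#) ⊢ (q2, cb, YBB#) ⊢ (q1, b, BBBB#) ⊢ (q1, ε, BBB#)
All input consumed in state q1 with stack BBB#.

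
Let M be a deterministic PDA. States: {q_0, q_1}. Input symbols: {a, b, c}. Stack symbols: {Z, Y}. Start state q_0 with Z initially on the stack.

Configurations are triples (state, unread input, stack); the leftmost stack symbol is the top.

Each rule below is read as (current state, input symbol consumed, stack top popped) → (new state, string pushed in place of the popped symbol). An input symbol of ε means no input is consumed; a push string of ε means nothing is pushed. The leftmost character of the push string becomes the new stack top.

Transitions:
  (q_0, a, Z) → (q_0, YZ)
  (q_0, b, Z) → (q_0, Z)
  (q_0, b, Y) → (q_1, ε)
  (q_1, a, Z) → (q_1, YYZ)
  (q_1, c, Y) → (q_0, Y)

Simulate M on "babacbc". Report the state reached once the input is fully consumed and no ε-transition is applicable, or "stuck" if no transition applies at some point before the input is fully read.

q_0

(q_0, babacbc, Z)
  read b, top Z: go to q_0, push Z → (q_0, abacbc, Z)
  read a, top Z: go to q_0, push YZ → (q_0, bacbc, YZ)
  read b, top Y: go to q_1, push ε → (q_1, acbc, Z)
  read a, top Z: go to q_1, push YYZ → (q_1, cbc, YYZ)
  read c, top Y: go to q_0, push Y → (q_0, bc, YYZ)
  read b, top Y: go to q_1, push ε → (q_1, c, YZ)
  read c, top Y: go to q_0, push Y → (q_0, ε, YZ)
All input consumed; M is in state q_0.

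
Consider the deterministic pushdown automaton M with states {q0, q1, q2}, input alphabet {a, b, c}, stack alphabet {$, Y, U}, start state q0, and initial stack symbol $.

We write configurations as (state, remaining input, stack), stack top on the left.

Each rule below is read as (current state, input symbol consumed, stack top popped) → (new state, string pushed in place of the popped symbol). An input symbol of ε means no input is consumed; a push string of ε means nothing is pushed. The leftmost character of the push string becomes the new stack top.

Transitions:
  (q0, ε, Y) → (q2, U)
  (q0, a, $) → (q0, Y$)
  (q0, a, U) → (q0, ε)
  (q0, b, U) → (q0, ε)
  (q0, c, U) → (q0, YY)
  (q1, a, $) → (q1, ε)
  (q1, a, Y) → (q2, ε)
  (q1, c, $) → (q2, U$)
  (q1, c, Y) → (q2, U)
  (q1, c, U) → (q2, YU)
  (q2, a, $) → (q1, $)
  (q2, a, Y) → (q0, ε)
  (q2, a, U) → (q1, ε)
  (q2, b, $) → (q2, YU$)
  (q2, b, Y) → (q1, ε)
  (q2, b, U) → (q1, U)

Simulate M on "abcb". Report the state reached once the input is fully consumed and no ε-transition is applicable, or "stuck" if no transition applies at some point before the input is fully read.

q1

(q0, abcb, $)
  read a, top $: go to q0, push Y$ → (q0, bcb, Y$)
  ε-move, top Y: go to q2, push U → (q2, bcb, U$)
  read b, top U: go to q1, push U → (q1, cb, U$)
  read c, top U: go to q2, push YU → (q2, b, YU$)
  read b, top Y: go to q1, push ε → (q1, ε, U$)
All input consumed; M is in state q1.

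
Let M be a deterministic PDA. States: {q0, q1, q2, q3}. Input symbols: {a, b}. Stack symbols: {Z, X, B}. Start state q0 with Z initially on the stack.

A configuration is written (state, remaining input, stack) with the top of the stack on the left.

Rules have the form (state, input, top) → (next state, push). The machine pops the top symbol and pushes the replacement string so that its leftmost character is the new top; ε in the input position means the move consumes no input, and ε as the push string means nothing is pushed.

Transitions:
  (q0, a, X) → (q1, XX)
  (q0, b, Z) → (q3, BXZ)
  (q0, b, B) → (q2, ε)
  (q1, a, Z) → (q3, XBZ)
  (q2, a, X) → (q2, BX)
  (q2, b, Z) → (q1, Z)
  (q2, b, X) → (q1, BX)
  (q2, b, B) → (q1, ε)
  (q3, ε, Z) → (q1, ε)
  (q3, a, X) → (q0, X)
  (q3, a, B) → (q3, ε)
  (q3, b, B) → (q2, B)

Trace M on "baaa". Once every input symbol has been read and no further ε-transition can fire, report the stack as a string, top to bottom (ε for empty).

XXZ

(q0, baaa, Z)
  read b, top Z: go to q3, push BXZ → (q3, aaa, BXZ)
  read a, top B: go to q3, push ε → (q3, aa, XZ)
  read a, top X: go to q0, push X → (q0, a, XZ)
  read a, top X: go to q1, push XX → (q1, ε, XXZ)
All input consumed in state q1 with stack XXZ.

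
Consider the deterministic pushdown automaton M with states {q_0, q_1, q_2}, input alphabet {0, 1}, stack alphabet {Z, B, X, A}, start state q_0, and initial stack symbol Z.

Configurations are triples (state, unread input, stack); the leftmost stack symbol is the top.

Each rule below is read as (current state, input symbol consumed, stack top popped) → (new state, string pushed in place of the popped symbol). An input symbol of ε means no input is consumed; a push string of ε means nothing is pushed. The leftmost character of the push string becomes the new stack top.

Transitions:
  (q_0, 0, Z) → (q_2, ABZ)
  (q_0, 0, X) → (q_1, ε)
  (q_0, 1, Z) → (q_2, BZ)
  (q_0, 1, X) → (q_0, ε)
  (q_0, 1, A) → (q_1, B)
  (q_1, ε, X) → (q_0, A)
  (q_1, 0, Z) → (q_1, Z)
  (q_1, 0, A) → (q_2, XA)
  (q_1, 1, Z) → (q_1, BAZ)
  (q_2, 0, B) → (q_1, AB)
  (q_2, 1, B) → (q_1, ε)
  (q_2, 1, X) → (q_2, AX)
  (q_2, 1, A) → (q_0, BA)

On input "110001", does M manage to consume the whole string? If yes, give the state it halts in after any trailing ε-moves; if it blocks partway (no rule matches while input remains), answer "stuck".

(q_0, 110001, Z)
  read 1, top Z: go to q_2, push BZ → (q_2, 10001, BZ)
  read 1, top B: go to q_1, push ε → (q_1, 0001, Z)
  read 0, top Z: go to q_1, push Z → (q_1, 001, Z)
  read 0, top Z: go to q_1, push Z → (q_1, 01, Z)
  read 0, top Z: go to q_1, push Z → (q_1, 1, Z)
  read 1, top Z: go to q_1, push BAZ → (q_1, ε, BAZ)
All input consumed; M is in state q_1.

q_1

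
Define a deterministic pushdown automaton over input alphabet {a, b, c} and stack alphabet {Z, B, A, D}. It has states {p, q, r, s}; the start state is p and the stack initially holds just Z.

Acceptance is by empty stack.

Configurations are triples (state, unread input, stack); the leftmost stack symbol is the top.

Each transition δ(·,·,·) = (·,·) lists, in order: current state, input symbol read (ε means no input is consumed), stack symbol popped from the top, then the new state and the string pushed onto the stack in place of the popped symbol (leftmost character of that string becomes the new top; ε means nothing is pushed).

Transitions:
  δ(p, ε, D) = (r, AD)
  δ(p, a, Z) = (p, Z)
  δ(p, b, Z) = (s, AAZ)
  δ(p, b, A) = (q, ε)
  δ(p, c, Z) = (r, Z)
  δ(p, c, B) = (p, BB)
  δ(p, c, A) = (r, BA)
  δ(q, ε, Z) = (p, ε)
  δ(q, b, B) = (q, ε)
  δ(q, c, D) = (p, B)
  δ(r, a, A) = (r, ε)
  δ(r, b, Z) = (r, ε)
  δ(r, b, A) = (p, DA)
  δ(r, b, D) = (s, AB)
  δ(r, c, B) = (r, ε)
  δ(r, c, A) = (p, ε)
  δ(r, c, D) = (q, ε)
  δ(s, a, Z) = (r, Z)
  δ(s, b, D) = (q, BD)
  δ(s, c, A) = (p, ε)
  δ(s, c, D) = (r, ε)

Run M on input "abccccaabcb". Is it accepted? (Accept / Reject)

Accept

(p, abccccaabcb, Z)
  read a, top Z: go to p, push Z → (p, bccccaabcb, Z)
  read b, top Z: go to s, push AAZ → (s, ccccaabcb, AAZ)
  read c, top A: go to p, push ε → (p, cccaabcb, AZ)
  read c, top A: go to r, push BA → (r, ccaabcb, BAZ)
  read c, top B: go to r, push ε → (r, caabcb, AZ)
  read c, top A: go to p, push ε → (p, aabcb, Z)
  read a, top Z: go to p, push Z → (p, abcb, Z)
  read a, top Z: go to p, push Z → (p, bcb, Z)
  read b, top Z: go to s, push AAZ → (s, cb, AAZ)
  read c, top A: go to p, push ε → (p, b, AZ)
  read b, top A: go to q, push ε → (q, ε, Z)
  ε-move, top Z: go to p, push ε → (p, ε, ε)
All input consumed and the stack is empty.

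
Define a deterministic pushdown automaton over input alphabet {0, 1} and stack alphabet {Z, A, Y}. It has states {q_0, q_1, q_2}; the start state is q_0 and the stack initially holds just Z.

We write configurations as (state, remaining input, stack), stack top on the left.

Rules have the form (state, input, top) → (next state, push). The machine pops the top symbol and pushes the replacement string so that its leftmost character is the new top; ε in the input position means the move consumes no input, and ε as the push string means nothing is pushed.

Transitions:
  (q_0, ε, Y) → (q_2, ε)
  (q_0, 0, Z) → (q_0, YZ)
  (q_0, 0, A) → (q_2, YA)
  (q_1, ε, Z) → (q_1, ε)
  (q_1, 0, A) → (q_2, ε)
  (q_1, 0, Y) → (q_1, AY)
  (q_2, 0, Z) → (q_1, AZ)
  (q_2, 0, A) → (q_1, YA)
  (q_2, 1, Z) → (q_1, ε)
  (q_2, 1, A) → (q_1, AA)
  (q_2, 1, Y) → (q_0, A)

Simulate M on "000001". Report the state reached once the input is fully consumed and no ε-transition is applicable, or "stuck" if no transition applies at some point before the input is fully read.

q_1

(q_0, 000001, Z)
  read 0, top Z: go to q_0, push YZ → (q_0, 00001, YZ)
  ε-move, top Y: go to q_2, push ε → (q_2, 00001, Z)
  read 0, top Z: go to q_1, push AZ → (q_1, 0001, AZ)
  read 0, top A: go to q_2, push ε → (q_2, 001, Z)
  read 0, top Z: go to q_1, push AZ → (q_1, 01, AZ)
  read 0, top A: go to q_2, push ε → (q_2, 1, Z)
  read 1, top Z: go to q_1, push ε → (q_1, ε, ε)
All input consumed; M is in state q_1.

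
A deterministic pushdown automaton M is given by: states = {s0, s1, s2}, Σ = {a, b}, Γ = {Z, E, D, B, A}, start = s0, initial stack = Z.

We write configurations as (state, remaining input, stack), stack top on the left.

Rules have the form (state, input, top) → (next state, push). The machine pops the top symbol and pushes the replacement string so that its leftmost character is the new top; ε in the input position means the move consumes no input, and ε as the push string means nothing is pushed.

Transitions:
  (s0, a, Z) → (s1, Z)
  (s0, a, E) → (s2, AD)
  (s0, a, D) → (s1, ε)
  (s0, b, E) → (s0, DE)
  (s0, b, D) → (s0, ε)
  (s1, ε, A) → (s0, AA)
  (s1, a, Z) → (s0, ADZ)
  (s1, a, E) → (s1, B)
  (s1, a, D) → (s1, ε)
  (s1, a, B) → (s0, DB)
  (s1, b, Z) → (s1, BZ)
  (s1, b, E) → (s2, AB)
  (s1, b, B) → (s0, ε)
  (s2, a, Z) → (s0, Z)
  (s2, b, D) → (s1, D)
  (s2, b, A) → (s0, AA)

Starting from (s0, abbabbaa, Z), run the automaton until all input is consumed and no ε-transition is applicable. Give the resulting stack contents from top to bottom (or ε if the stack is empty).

(s0, abbabbaa, Z)
  read a, top Z: go to s1, push Z → (s1, bbabbaa, Z)
  read b, top Z: go to s1, push BZ → (s1, babbaa, BZ)
  read b, top B: go to s0, push ε → (s0, abbaa, Z)
  read a, top Z: go to s1, push Z → (s1, bbaa, Z)
  read b, top Z: go to s1, push BZ → (s1, baa, BZ)
  read b, top B: go to s0, push ε → (s0, aa, Z)
  read a, top Z: go to s1, push Z → (s1, a, Z)
  read a, top Z: go to s0, push ADZ → (s0, ε, ADZ)
All input consumed in state s0 with stack ADZ.

ADZ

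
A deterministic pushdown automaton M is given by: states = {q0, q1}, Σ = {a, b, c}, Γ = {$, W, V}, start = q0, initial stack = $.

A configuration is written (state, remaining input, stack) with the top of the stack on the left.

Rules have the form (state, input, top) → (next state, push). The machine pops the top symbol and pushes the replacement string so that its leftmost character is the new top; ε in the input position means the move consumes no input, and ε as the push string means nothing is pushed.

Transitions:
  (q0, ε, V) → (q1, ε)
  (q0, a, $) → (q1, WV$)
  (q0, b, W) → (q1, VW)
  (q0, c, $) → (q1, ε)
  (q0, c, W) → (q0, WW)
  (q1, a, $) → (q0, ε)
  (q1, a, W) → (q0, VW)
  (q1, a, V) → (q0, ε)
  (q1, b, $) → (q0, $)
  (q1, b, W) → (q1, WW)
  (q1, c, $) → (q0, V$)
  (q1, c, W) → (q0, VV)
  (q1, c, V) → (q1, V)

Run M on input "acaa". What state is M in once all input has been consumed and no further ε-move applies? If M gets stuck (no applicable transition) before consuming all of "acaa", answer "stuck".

q0

(q0, acaa, $) ⊢ (q1, caa, WV$) ⊢ (q0, aa, VVV$) ⊢ (q1, aa, VV$) ⊢ (q0, a, V$) ⊢ (q1, a, $) ⊢ (q0, ε, ε)
All input consumed; M is in state q0.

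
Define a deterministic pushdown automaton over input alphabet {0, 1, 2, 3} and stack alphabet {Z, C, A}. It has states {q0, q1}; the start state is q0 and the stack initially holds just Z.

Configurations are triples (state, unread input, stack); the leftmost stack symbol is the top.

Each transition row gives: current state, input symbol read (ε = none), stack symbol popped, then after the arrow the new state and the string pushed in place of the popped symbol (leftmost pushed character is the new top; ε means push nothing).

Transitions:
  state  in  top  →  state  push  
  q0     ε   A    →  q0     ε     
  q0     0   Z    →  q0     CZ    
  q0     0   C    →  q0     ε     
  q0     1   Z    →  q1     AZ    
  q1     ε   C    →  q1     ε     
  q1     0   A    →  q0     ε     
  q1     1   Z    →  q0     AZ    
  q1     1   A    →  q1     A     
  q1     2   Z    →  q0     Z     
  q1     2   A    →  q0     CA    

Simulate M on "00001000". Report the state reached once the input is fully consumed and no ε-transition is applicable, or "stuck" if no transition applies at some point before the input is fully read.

(q0, 00001000, Z)
  read 0, top Z: go to q0, push CZ → (q0, 0001000, CZ)
  read 0, top C: go to q0, push ε → (q0, 001000, Z)
  read 0, top Z: go to q0, push CZ → (q0, 01000, CZ)
  read 0, top C: go to q0, push ε → (q0, 1000, Z)
  read 1, top Z: go to q1, push AZ → (q1, 000, AZ)
  read 0, top A: go to q0, push ε → (q0, 00, Z)
  read 0, top Z: go to q0, push CZ → (q0, 0, CZ)
  read 0, top C: go to q0, push ε → (q0, ε, Z)
All input consumed; M is in state q0.

q0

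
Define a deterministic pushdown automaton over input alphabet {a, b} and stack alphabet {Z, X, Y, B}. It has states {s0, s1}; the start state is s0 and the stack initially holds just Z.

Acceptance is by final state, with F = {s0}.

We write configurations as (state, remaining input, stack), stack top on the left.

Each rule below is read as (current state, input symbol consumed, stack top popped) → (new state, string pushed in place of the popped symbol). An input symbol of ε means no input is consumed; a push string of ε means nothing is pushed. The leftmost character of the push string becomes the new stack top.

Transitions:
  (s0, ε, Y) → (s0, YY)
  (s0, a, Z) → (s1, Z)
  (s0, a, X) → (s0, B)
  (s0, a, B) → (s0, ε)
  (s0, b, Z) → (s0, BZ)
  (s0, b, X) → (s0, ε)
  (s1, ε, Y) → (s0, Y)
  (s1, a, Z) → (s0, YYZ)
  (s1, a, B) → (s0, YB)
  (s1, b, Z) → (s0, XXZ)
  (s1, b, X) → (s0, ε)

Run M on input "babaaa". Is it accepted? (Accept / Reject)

(s0, babaaa, Z)
  read b, top Z: go to s0, push BZ → (s0, abaaa, BZ)
  read a, top B: go to s0, push ε → (s0, baaa, Z)
  read b, top Z: go to s0, push BZ → (s0, aaa, BZ)
  read a, top B: go to s0, push ε → (s0, aa, Z)
  read a, top Z: go to s1, push Z → (s1, a, Z)
  read a, top Z: go to s0, push YYZ → (s0, ε, YYZ)
All input consumed; state s0 ∈ F.

Accept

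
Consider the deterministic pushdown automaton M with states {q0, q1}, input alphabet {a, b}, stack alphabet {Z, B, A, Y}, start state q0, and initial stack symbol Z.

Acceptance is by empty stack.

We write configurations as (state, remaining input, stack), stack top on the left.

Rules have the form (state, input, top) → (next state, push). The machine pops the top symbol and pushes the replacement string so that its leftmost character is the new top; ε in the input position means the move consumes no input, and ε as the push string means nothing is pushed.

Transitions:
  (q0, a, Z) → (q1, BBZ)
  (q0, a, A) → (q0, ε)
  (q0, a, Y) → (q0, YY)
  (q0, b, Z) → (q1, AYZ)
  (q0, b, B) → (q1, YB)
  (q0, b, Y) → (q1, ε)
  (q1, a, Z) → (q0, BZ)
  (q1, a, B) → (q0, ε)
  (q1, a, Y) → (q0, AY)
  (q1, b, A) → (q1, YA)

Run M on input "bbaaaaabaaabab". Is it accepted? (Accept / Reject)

Reject

(q0, bbaaaaabaaabab, Z) ⊢ (q1, baaaaabaaabab, AYZ) ⊢ (q1, aaaaabaaabab, YAYZ) ⊢ (q0, aaaabaaabab, AYAYZ) ⊢ (q0, aaabaaabab, YAYZ) ⊢ (q0, aabaaabab, YYAYZ) ⊢ (q0, abaaabab, YYYAYZ) ⊢ (q0, baaabab, YYYYAYZ) ⊢ (q1, aaabab, YYYAYZ) ⊢ (q0, aabab, AYYYAYZ) ⊢ (q0, abab, YYYAYZ) ⊢ (q0, bab, YYYYAYZ) ⊢ (q1, ab, YYYAYZ) ⊢ (q0, b, AYYYAYZ)
No transition applies at (q0, b, AYYYAYZ); input not fully consumed.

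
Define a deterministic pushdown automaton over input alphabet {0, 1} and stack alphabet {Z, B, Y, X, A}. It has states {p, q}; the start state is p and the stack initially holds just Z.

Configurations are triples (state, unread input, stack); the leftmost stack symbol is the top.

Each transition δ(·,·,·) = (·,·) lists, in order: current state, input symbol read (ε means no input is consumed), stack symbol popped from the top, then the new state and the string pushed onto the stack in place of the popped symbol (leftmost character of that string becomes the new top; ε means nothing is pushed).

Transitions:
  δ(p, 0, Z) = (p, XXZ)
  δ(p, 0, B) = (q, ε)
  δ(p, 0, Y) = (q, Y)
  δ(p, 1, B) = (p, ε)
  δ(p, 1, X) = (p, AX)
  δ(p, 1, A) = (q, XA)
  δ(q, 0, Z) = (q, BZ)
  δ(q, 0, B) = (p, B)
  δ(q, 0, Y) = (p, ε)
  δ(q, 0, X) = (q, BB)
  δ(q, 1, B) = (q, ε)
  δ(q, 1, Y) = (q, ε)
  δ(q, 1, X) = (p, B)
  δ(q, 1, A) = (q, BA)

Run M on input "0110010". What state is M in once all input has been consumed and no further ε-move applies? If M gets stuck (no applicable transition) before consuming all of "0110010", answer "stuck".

q

(p, 0110010, Z) ⊢ (p, 110010, XXZ) ⊢ (p, 10010, AXXZ) ⊢ (q, 0010, XAXXZ) ⊢ (q, 010, BBAXXZ) ⊢ (p, 10, BBAXXZ) ⊢ (p, 0, BAXXZ) ⊢ (q, ε, AXXZ)
All input consumed; M is in state q.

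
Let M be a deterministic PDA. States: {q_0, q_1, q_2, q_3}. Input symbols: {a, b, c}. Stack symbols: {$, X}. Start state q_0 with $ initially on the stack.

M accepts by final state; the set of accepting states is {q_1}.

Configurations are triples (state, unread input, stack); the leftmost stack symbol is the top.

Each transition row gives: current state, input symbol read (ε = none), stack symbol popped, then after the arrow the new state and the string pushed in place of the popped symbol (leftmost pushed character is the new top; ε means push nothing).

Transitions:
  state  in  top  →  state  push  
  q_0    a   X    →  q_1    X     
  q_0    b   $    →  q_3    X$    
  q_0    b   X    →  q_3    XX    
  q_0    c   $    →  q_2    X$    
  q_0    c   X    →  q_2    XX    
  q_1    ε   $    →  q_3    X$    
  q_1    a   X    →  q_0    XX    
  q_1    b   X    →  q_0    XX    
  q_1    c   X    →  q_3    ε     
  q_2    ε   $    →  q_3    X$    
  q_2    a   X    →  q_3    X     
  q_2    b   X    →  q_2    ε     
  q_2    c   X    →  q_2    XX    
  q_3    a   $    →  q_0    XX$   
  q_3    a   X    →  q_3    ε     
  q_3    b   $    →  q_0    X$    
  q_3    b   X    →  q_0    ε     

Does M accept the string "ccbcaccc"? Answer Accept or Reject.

(q_0, ccbcaccc, $)
  read c, top $: go to q_2, push X$ → (q_2, cbcaccc, X$)
  read c, top X: go to q_2, push XX → (q_2, bcaccc, XX$)
  read b, top X: go to q_2, push ε → (q_2, caccc, X$)
  read c, top X: go to q_2, push XX → (q_2, accc, XX$)
  read a, top X: go to q_3, push X → (q_3, ccc, XX$)
No transition applies at (q_3, ccc, XX$); input not fully consumed.

Reject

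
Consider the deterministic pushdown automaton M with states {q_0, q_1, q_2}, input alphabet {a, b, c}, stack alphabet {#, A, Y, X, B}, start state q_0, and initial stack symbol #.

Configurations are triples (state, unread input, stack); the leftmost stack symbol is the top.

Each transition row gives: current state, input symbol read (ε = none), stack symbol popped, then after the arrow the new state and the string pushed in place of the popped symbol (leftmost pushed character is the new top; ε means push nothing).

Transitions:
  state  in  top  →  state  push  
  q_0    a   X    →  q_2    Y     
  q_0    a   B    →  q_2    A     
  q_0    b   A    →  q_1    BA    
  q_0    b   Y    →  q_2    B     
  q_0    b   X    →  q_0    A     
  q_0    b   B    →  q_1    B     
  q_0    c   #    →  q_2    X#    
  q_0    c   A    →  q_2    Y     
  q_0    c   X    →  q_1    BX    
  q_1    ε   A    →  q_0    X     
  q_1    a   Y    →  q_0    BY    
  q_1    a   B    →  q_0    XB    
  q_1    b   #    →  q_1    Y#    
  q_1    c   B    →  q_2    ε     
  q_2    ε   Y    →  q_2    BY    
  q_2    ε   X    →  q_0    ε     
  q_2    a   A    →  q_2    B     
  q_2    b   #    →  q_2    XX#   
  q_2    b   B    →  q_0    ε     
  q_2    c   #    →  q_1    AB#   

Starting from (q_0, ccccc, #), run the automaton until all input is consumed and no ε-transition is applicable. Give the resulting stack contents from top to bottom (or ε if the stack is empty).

(q_0, ccccc, #)
  read c, top #: go to q_2, push X# → (q_2, cccc, X#)
  ε-move, top X: go to q_0, push ε → (q_0, cccc, #)
  read c, top #: go to q_2, push X# → (q_2, ccc, X#)
  ε-move, top X: go to q_0, push ε → (q_0, ccc, #)
  read c, top #: go to q_2, push X# → (q_2, cc, X#)
  ε-move, top X: go to q_0, push ε → (q_0, cc, #)
  read c, top #: go to q_2, push X# → (q_2, c, X#)
  ε-move, top X: go to q_0, push ε → (q_0, c, #)
  read c, top #: go to q_2, push X# → (q_2, ε, X#)
  ε-move, top X: go to q_0, push ε → (q_0, ε, #)
All input consumed in state q_0 with stack #.

#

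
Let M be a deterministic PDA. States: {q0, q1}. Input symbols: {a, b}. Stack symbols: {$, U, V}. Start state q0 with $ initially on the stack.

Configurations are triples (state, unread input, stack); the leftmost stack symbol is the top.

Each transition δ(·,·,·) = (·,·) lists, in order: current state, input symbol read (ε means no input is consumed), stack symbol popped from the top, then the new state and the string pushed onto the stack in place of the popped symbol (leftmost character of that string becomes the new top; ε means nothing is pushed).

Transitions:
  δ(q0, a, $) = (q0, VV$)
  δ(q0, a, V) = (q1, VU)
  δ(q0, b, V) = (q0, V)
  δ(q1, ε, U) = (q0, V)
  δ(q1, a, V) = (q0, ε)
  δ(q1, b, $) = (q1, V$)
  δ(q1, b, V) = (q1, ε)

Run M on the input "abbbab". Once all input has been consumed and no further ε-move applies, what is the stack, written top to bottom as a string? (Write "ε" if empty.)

VV$

(q0, abbbab, $)
  read a, top $: go to q0, push VV$ → (q0, bbbab, VV$)
  read b, top V: go to q0, push V → (q0, bbab, VV$)
  read b, top V: go to q0, push V → (q0, bab, VV$)
  read b, top V: go to q0, push V → (q0, ab, VV$)
  read a, top V: go to q1, push VU → (q1, b, VUV$)
  read b, top V: go to q1, push ε → (q1, ε, UV$)
  ε-move, top U: go to q0, push V → (q0, ε, VV$)
All input consumed in state q0 with stack VV$.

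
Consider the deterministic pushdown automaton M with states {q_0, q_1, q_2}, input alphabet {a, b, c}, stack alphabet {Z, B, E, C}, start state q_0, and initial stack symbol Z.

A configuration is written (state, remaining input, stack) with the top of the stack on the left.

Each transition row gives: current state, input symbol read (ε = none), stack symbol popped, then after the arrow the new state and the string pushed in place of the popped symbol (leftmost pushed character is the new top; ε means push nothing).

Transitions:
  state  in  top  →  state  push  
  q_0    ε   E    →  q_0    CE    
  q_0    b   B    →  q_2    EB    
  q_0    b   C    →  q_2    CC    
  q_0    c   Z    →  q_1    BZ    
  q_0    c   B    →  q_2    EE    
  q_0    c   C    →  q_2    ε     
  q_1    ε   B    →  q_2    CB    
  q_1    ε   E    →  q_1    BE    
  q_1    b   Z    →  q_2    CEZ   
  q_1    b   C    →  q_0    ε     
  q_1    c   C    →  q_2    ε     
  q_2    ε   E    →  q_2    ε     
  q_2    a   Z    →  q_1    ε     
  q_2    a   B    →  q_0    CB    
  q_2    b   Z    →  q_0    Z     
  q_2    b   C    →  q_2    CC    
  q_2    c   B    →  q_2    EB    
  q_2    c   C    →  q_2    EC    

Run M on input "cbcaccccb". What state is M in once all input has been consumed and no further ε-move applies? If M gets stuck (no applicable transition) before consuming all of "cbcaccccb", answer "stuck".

(q_0, cbcaccccb, Z)
  read c, top Z: go to q_1, push BZ → (q_1, bcaccccb, BZ)
  ε-move, top B: go to q_2, push CB → (q_2, bcaccccb, CBZ)
  read b, top C: go to q_2, push CC → (q_2, caccccb, CCBZ)
  read c, top C: go to q_2, push EC → (q_2, accccb, ECCBZ)
  ε-move, top E: go to q_2, push ε → (q_2, accccb, CCBZ)
No transition for (q_2, a, top C); M blocks with input accccb remaining.

stuck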